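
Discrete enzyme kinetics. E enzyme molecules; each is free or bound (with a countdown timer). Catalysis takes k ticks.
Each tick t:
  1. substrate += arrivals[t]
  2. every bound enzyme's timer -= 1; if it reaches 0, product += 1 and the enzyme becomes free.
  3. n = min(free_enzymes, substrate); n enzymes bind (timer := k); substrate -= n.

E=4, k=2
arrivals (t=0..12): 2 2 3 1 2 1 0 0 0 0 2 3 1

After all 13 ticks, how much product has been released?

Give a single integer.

t=0: arr=2 -> substrate=0 bound=2 product=0
t=1: arr=2 -> substrate=0 bound=4 product=0
t=2: arr=3 -> substrate=1 bound=4 product=2
t=3: arr=1 -> substrate=0 bound=4 product=4
t=4: arr=2 -> substrate=0 bound=4 product=6
t=5: arr=1 -> substrate=0 bound=3 product=8
t=6: arr=0 -> substrate=0 bound=1 product=10
t=7: arr=0 -> substrate=0 bound=0 product=11
t=8: arr=0 -> substrate=0 bound=0 product=11
t=9: arr=0 -> substrate=0 bound=0 product=11
t=10: arr=2 -> substrate=0 bound=2 product=11
t=11: arr=3 -> substrate=1 bound=4 product=11
t=12: arr=1 -> substrate=0 bound=4 product=13

Answer: 13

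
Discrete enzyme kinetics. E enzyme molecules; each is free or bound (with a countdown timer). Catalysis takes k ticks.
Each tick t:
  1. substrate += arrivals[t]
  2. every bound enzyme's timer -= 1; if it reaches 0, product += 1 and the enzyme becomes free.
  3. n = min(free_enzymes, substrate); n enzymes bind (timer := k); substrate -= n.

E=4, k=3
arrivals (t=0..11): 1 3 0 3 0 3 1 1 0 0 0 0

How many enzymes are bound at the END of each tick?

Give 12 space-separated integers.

Answer: 1 4 4 4 3 4 4 4 4 3 1 0

Derivation:
t=0: arr=1 -> substrate=0 bound=1 product=0
t=1: arr=3 -> substrate=0 bound=4 product=0
t=2: arr=0 -> substrate=0 bound=4 product=0
t=3: arr=3 -> substrate=2 bound=4 product=1
t=4: arr=0 -> substrate=0 bound=3 product=4
t=5: arr=3 -> substrate=2 bound=4 product=4
t=6: arr=1 -> substrate=2 bound=4 product=5
t=7: arr=1 -> substrate=1 bound=4 product=7
t=8: arr=0 -> substrate=0 bound=4 product=8
t=9: arr=0 -> substrate=0 bound=3 product=9
t=10: arr=0 -> substrate=0 bound=1 product=11
t=11: arr=0 -> substrate=0 bound=0 product=12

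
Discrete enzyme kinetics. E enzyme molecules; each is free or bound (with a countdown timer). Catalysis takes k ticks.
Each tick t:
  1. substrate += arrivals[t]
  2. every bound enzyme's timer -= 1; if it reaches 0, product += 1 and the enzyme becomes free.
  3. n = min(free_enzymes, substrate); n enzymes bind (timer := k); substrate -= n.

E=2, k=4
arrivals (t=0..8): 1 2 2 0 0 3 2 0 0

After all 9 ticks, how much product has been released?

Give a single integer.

Answer: 3

Derivation:
t=0: arr=1 -> substrate=0 bound=1 product=0
t=1: arr=2 -> substrate=1 bound=2 product=0
t=2: arr=2 -> substrate=3 bound=2 product=0
t=3: arr=0 -> substrate=3 bound=2 product=0
t=4: arr=0 -> substrate=2 bound=2 product=1
t=5: arr=3 -> substrate=4 bound=2 product=2
t=6: arr=2 -> substrate=6 bound=2 product=2
t=7: arr=0 -> substrate=6 bound=2 product=2
t=8: arr=0 -> substrate=5 bound=2 product=3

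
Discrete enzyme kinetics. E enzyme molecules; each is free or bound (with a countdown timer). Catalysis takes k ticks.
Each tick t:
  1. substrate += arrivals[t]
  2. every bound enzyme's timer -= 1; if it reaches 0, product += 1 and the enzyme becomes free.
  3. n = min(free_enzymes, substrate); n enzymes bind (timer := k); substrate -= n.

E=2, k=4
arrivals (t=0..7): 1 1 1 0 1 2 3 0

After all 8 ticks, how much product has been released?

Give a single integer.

Answer: 2

Derivation:
t=0: arr=1 -> substrate=0 bound=1 product=0
t=1: arr=1 -> substrate=0 bound=2 product=0
t=2: arr=1 -> substrate=1 bound=2 product=0
t=3: arr=0 -> substrate=1 bound=2 product=0
t=4: arr=1 -> substrate=1 bound=2 product=1
t=5: arr=2 -> substrate=2 bound=2 product=2
t=6: arr=3 -> substrate=5 bound=2 product=2
t=7: arr=0 -> substrate=5 bound=2 product=2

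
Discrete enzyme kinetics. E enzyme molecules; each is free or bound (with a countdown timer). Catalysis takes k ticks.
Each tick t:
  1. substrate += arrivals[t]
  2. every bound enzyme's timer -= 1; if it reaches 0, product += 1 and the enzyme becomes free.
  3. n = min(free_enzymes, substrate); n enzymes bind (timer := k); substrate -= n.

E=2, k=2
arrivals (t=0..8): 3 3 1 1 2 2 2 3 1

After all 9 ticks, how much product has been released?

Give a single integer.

t=0: arr=3 -> substrate=1 bound=2 product=0
t=1: arr=3 -> substrate=4 bound=2 product=0
t=2: arr=1 -> substrate=3 bound=2 product=2
t=3: arr=1 -> substrate=4 bound=2 product=2
t=4: arr=2 -> substrate=4 bound=2 product=4
t=5: arr=2 -> substrate=6 bound=2 product=4
t=6: arr=2 -> substrate=6 bound=2 product=6
t=7: arr=3 -> substrate=9 bound=2 product=6
t=8: arr=1 -> substrate=8 bound=2 product=8

Answer: 8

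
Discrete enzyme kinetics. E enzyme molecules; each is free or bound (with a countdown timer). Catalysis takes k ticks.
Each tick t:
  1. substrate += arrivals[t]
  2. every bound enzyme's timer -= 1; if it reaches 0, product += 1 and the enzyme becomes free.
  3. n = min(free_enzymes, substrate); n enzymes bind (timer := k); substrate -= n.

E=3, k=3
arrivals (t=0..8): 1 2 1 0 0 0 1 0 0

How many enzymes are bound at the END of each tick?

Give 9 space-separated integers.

Answer: 1 3 3 3 1 1 1 1 1

Derivation:
t=0: arr=1 -> substrate=0 bound=1 product=0
t=1: arr=2 -> substrate=0 bound=3 product=0
t=2: arr=1 -> substrate=1 bound=3 product=0
t=3: arr=0 -> substrate=0 bound=3 product=1
t=4: arr=0 -> substrate=0 bound=1 product=3
t=5: arr=0 -> substrate=0 bound=1 product=3
t=6: arr=1 -> substrate=0 bound=1 product=4
t=7: arr=0 -> substrate=0 bound=1 product=4
t=8: arr=0 -> substrate=0 bound=1 product=4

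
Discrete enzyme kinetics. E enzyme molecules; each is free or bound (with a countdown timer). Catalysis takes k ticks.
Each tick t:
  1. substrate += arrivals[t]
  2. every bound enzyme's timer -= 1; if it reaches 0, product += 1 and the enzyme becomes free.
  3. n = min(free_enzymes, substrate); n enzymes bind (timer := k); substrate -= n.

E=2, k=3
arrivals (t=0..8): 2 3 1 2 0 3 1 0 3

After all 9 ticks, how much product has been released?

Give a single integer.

t=0: arr=2 -> substrate=0 bound=2 product=0
t=1: arr=3 -> substrate=3 bound=2 product=0
t=2: arr=1 -> substrate=4 bound=2 product=0
t=3: arr=2 -> substrate=4 bound=2 product=2
t=4: arr=0 -> substrate=4 bound=2 product=2
t=5: arr=3 -> substrate=7 bound=2 product=2
t=6: arr=1 -> substrate=6 bound=2 product=4
t=7: arr=0 -> substrate=6 bound=2 product=4
t=8: arr=3 -> substrate=9 bound=2 product=4

Answer: 4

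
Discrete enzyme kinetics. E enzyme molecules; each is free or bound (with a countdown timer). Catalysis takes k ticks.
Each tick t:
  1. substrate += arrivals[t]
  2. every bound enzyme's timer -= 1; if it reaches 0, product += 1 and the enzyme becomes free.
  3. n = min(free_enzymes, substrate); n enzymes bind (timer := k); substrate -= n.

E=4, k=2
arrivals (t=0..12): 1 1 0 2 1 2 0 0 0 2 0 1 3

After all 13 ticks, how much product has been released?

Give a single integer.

Answer: 9

Derivation:
t=0: arr=1 -> substrate=0 bound=1 product=0
t=1: arr=1 -> substrate=0 bound=2 product=0
t=2: arr=0 -> substrate=0 bound=1 product=1
t=3: arr=2 -> substrate=0 bound=2 product=2
t=4: arr=1 -> substrate=0 bound=3 product=2
t=5: arr=2 -> substrate=0 bound=3 product=4
t=6: arr=0 -> substrate=0 bound=2 product=5
t=7: arr=0 -> substrate=0 bound=0 product=7
t=8: arr=0 -> substrate=0 bound=0 product=7
t=9: arr=2 -> substrate=0 bound=2 product=7
t=10: arr=0 -> substrate=0 bound=2 product=7
t=11: arr=1 -> substrate=0 bound=1 product=9
t=12: arr=3 -> substrate=0 bound=4 product=9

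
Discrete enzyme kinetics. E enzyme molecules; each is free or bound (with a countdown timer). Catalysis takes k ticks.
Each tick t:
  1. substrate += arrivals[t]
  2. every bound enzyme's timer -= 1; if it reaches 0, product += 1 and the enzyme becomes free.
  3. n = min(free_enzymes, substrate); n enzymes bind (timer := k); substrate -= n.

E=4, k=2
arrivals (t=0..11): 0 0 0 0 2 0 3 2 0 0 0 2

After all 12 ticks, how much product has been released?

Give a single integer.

Answer: 7

Derivation:
t=0: arr=0 -> substrate=0 bound=0 product=0
t=1: arr=0 -> substrate=0 bound=0 product=0
t=2: arr=0 -> substrate=0 bound=0 product=0
t=3: arr=0 -> substrate=0 bound=0 product=0
t=4: arr=2 -> substrate=0 bound=2 product=0
t=5: arr=0 -> substrate=0 bound=2 product=0
t=6: arr=3 -> substrate=0 bound=3 product=2
t=7: arr=2 -> substrate=1 bound=4 product=2
t=8: arr=0 -> substrate=0 bound=2 product=5
t=9: arr=0 -> substrate=0 bound=1 product=6
t=10: arr=0 -> substrate=0 bound=0 product=7
t=11: arr=2 -> substrate=0 bound=2 product=7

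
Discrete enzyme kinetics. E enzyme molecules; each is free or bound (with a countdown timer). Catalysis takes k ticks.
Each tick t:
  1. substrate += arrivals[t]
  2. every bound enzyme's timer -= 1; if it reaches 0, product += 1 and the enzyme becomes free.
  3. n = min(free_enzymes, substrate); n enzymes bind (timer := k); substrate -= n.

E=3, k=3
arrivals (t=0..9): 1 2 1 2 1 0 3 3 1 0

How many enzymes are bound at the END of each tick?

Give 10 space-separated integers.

t=0: arr=1 -> substrate=0 bound=1 product=0
t=1: arr=2 -> substrate=0 bound=3 product=0
t=2: arr=1 -> substrate=1 bound=3 product=0
t=3: arr=2 -> substrate=2 bound=3 product=1
t=4: arr=1 -> substrate=1 bound=3 product=3
t=5: arr=0 -> substrate=1 bound=3 product=3
t=6: arr=3 -> substrate=3 bound=3 product=4
t=7: arr=3 -> substrate=4 bound=3 product=6
t=8: arr=1 -> substrate=5 bound=3 product=6
t=9: arr=0 -> substrate=4 bound=3 product=7

Answer: 1 3 3 3 3 3 3 3 3 3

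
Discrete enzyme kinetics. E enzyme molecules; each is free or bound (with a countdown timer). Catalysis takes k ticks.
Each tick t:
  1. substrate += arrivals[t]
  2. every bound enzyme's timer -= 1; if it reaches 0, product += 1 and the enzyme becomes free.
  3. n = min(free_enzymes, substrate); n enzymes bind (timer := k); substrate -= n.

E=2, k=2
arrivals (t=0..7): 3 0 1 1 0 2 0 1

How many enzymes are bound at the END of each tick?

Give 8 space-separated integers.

t=0: arr=3 -> substrate=1 bound=2 product=0
t=1: arr=0 -> substrate=1 bound=2 product=0
t=2: arr=1 -> substrate=0 bound=2 product=2
t=3: arr=1 -> substrate=1 bound=2 product=2
t=4: arr=0 -> substrate=0 bound=1 product=4
t=5: arr=2 -> substrate=1 bound=2 product=4
t=6: arr=0 -> substrate=0 bound=2 product=5
t=7: arr=1 -> substrate=0 bound=2 product=6

Answer: 2 2 2 2 1 2 2 2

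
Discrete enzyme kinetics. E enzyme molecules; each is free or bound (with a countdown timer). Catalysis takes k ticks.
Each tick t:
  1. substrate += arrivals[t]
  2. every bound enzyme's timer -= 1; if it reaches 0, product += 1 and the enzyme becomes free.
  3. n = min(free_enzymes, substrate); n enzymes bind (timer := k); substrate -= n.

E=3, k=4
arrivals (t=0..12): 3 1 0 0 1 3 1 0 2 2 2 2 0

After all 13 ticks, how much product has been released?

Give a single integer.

Answer: 8

Derivation:
t=0: arr=3 -> substrate=0 bound=3 product=0
t=1: arr=1 -> substrate=1 bound=3 product=0
t=2: arr=0 -> substrate=1 bound=3 product=0
t=3: arr=0 -> substrate=1 bound=3 product=0
t=4: arr=1 -> substrate=0 bound=2 product=3
t=5: arr=3 -> substrate=2 bound=3 product=3
t=6: arr=1 -> substrate=3 bound=3 product=3
t=7: arr=0 -> substrate=3 bound=3 product=3
t=8: arr=2 -> substrate=3 bound=3 product=5
t=9: arr=2 -> substrate=4 bound=3 product=6
t=10: arr=2 -> substrate=6 bound=3 product=6
t=11: arr=2 -> substrate=8 bound=3 product=6
t=12: arr=0 -> substrate=6 bound=3 product=8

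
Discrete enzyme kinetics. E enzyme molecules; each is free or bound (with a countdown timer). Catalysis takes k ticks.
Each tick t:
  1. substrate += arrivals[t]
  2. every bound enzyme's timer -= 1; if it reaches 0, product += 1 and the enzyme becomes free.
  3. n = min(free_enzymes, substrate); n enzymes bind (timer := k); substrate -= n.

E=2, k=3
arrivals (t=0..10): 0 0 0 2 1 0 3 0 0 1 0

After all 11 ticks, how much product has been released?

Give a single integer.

Answer: 4

Derivation:
t=0: arr=0 -> substrate=0 bound=0 product=0
t=1: arr=0 -> substrate=0 bound=0 product=0
t=2: arr=0 -> substrate=0 bound=0 product=0
t=3: arr=2 -> substrate=0 bound=2 product=0
t=4: arr=1 -> substrate=1 bound=2 product=0
t=5: arr=0 -> substrate=1 bound=2 product=0
t=6: arr=3 -> substrate=2 bound=2 product=2
t=7: arr=0 -> substrate=2 bound=2 product=2
t=8: arr=0 -> substrate=2 bound=2 product=2
t=9: arr=1 -> substrate=1 bound=2 product=4
t=10: arr=0 -> substrate=1 bound=2 product=4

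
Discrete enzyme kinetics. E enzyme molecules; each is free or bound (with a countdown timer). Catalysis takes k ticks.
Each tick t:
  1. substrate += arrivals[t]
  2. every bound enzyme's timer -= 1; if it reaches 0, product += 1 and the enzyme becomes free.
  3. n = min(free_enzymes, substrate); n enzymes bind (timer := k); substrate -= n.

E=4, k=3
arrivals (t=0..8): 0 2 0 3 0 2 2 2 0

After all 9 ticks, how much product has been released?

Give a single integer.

Answer: 6

Derivation:
t=0: arr=0 -> substrate=0 bound=0 product=0
t=1: arr=2 -> substrate=0 bound=2 product=0
t=2: arr=0 -> substrate=0 bound=2 product=0
t=3: arr=3 -> substrate=1 bound=4 product=0
t=4: arr=0 -> substrate=0 bound=3 product=2
t=5: arr=2 -> substrate=1 bound=4 product=2
t=6: arr=2 -> substrate=1 bound=4 product=4
t=7: arr=2 -> substrate=2 bound=4 product=5
t=8: arr=0 -> substrate=1 bound=4 product=6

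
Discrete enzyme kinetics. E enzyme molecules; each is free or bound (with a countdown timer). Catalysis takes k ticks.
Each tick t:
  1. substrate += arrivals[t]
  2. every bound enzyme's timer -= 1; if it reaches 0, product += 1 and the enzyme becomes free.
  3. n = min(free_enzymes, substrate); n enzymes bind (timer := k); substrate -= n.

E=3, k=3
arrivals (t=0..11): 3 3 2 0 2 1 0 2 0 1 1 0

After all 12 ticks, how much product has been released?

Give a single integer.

Answer: 9

Derivation:
t=0: arr=3 -> substrate=0 bound=3 product=0
t=1: arr=3 -> substrate=3 bound=3 product=0
t=2: arr=2 -> substrate=5 bound=3 product=0
t=3: arr=0 -> substrate=2 bound=3 product=3
t=4: arr=2 -> substrate=4 bound=3 product=3
t=5: arr=1 -> substrate=5 bound=3 product=3
t=6: arr=0 -> substrate=2 bound=3 product=6
t=7: arr=2 -> substrate=4 bound=3 product=6
t=8: arr=0 -> substrate=4 bound=3 product=6
t=9: arr=1 -> substrate=2 bound=3 product=9
t=10: arr=1 -> substrate=3 bound=3 product=9
t=11: arr=0 -> substrate=3 bound=3 product=9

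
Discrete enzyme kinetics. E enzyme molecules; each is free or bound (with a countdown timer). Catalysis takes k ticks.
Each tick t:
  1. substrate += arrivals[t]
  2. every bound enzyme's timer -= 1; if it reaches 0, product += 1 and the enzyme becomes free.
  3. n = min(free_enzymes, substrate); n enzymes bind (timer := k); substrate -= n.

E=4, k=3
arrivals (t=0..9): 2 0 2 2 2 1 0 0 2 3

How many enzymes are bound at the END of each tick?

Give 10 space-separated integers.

Answer: 2 2 4 4 4 4 3 3 3 4

Derivation:
t=0: arr=2 -> substrate=0 bound=2 product=0
t=1: arr=0 -> substrate=0 bound=2 product=0
t=2: arr=2 -> substrate=0 bound=4 product=0
t=3: arr=2 -> substrate=0 bound=4 product=2
t=4: arr=2 -> substrate=2 bound=4 product=2
t=5: arr=1 -> substrate=1 bound=4 product=4
t=6: arr=0 -> substrate=0 bound=3 product=6
t=7: arr=0 -> substrate=0 bound=3 product=6
t=8: arr=2 -> substrate=0 bound=3 product=8
t=9: arr=3 -> substrate=1 bound=4 product=9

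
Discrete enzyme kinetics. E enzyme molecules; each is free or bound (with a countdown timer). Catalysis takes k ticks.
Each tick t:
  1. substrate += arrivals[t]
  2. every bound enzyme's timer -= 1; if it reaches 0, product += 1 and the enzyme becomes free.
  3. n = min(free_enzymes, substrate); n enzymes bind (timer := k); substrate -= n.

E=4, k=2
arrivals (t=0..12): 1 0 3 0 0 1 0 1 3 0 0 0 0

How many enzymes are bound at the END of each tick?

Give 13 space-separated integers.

t=0: arr=1 -> substrate=0 bound=1 product=0
t=1: arr=0 -> substrate=0 bound=1 product=0
t=2: arr=3 -> substrate=0 bound=3 product=1
t=3: arr=0 -> substrate=0 bound=3 product=1
t=4: arr=0 -> substrate=0 bound=0 product=4
t=5: arr=1 -> substrate=0 bound=1 product=4
t=6: arr=0 -> substrate=0 bound=1 product=4
t=7: arr=1 -> substrate=0 bound=1 product=5
t=8: arr=3 -> substrate=0 bound=4 product=5
t=9: arr=0 -> substrate=0 bound=3 product=6
t=10: arr=0 -> substrate=0 bound=0 product=9
t=11: arr=0 -> substrate=0 bound=0 product=9
t=12: arr=0 -> substrate=0 bound=0 product=9

Answer: 1 1 3 3 0 1 1 1 4 3 0 0 0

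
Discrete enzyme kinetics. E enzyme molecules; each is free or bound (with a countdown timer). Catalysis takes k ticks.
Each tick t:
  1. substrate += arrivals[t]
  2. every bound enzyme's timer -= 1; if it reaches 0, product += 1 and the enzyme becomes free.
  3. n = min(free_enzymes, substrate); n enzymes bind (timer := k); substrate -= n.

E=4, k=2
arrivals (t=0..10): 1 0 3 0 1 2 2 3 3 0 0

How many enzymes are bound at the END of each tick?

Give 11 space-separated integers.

Answer: 1 1 3 3 1 3 4 4 4 4 2

Derivation:
t=0: arr=1 -> substrate=0 bound=1 product=0
t=1: arr=0 -> substrate=0 bound=1 product=0
t=2: arr=3 -> substrate=0 bound=3 product=1
t=3: arr=0 -> substrate=0 bound=3 product=1
t=4: arr=1 -> substrate=0 bound=1 product=4
t=5: arr=2 -> substrate=0 bound=3 product=4
t=6: arr=2 -> substrate=0 bound=4 product=5
t=7: arr=3 -> substrate=1 bound=4 product=7
t=8: arr=3 -> substrate=2 bound=4 product=9
t=9: arr=0 -> substrate=0 bound=4 product=11
t=10: arr=0 -> substrate=0 bound=2 product=13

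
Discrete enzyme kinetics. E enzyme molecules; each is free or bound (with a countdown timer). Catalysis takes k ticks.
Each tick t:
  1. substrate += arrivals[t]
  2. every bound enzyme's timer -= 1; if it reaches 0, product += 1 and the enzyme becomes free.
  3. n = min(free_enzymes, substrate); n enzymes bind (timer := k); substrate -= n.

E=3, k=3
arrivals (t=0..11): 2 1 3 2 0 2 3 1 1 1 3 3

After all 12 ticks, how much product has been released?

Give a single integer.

t=0: arr=2 -> substrate=0 bound=2 product=0
t=1: arr=1 -> substrate=0 bound=3 product=0
t=2: arr=3 -> substrate=3 bound=3 product=0
t=3: arr=2 -> substrate=3 bound=3 product=2
t=4: arr=0 -> substrate=2 bound=3 product=3
t=5: arr=2 -> substrate=4 bound=3 product=3
t=6: arr=3 -> substrate=5 bound=3 product=5
t=7: arr=1 -> substrate=5 bound=3 product=6
t=8: arr=1 -> substrate=6 bound=3 product=6
t=9: arr=1 -> substrate=5 bound=3 product=8
t=10: arr=3 -> substrate=7 bound=3 product=9
t=11: arr=3 -> substrate=10 bound=3 product=9

Answer: 9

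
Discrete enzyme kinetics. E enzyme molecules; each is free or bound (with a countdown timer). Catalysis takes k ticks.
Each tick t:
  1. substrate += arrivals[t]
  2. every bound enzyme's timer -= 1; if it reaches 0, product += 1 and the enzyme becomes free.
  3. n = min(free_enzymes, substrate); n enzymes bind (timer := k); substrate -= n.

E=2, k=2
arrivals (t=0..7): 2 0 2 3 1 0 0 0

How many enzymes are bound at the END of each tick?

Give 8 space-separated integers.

Answer: 2 2 2 2 2 2 2 2

Derivation:
t=0: arr=2 -> substrate=0 bound=2 product=0
t=1: arr=0 -> substrate=0 bound=2 product=0
t=2: arr=2 -> substrate=0 bound=2 product=2
t=3: arr=3 -> substrate=3 bound=2 product=2
t=4: arr=1 -> substrate=2 bound=2 product=4
t=5: arr=0 -> substrate=2 bound=2 product=4
t=6: arr=0 -> substrate=0 bound=2 product=6
t=7: arr=0 -> substrate=0 bound=2 product=6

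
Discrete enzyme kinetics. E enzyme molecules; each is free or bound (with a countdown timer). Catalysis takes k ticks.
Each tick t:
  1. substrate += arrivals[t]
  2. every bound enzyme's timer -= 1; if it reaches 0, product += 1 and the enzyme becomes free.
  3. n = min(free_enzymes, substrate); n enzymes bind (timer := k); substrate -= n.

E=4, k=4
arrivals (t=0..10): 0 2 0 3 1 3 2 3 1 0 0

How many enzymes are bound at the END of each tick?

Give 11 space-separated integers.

Answer: 0 2 2 4 4 4 4 4 4 4 4

Derivation:
t=0: arr=0 -> substrate=0 bound=0 product=0
t=1: arr=2 -> substrate=0 bound=2 product=0
t=2: arr=0 -> substrate=0 bound=2 product=0
t=3: arr=3 -> substrate=1 bound=4 product=0
t=4: arr=1 -> substrate=2 bound=4 product=0
t=5: arr=3 -> substrate=3 bound=4 product=2
t=6: arr=2 -> substrate=5 bound=4 product=2
t=7: arr=3 -> substrate=6 bound=4 product=4
t=8: arr=1 -> substrate=7 bound=4 product=4
t=9: arr=0 -> substrate=5 bound=4 product=6
t=10: arr=0 -> substrate=5 bound=4 product=6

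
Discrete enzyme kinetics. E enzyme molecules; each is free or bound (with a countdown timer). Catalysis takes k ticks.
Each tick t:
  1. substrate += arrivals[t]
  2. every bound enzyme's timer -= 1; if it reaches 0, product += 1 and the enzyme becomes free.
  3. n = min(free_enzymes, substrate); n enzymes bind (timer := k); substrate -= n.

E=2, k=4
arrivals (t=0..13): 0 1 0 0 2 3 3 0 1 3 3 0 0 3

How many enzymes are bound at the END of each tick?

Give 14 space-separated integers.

t=0: arr=0 -> substrate=0 bound=0 product=0
t=1: arr=1 -> substrate=0 bound=1 product=0
t=2: arr=0 -> substrate=0 bound=1 product=0
t=3: arr=0 -> substrate=0 bound=1 product=0
t=4: arr=2 -> substrate=1 bound=2 product=0
t=5: arr=3 -> substrate=3 bound=2 product=1
t=6: arr=3 -> substrate=6 bound=2 product=1
t=7: arr=0 -> substrate=6 bound=2 product=1
t=8: arr=1 -> substrate=6 bound=2 product=2
t=9: arr=3 -> substrate=8 bound=2 product=3
t=10: arr=3 -> substrate=11 bound=2 product=3
t=11: arr=0 -> substrate=11 bound=2 product=3
t=12: arr=0 -> substrate=10 bound=2 product=4
t=13: arr=3 -> substrate=12 bound=2 product=5

Answer: 0 1 1 1 2 2 2 2 2 2 2 2 2 2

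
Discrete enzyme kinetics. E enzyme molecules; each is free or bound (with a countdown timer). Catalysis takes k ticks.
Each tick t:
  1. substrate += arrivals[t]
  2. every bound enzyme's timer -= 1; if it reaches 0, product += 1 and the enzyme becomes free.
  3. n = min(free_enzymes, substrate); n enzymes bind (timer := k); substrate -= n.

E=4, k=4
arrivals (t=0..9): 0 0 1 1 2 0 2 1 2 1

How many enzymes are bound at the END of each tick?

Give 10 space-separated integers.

t=0: arr=0 -> substrate=0 bound=0 product=0
t=1: arr=0 -> substrate=0 bound=0 product=0
t=2: arr=1 -> substrate=0 bound=1 product=0
t=3: arr=1 -> substrate=0 bound=2 product=0
t=4: arr=2 -> substrate=0 bound=4 product=0
t=5: arr=0 -> substrate=0 bound=4 product=0
t=6: arr=2 -> substrate=1 bound=4 product=1
t=7: arr=1 -> substrate=1 bound=4 product=2
t=8: arr=2 -> substrate=1 bound=4 product=4
t=9: arr=1 -> substrate=2 bound=4 product=4

Answer: 0 0 1 2 4 4 4 4 4 4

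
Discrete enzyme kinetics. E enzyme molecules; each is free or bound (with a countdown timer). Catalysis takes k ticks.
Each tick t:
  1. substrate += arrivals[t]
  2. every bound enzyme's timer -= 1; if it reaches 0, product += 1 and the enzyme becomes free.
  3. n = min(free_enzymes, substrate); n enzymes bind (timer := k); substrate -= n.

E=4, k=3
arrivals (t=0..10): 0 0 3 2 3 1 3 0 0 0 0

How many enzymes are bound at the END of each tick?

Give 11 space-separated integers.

t=0: arr=0 -> substrate=0 bound=0 product=0
t=1: arr=0 -> substrate=0 bound=0 product=0
t=2: arr=3 -> substrate=0 bound=3 product=0
t=3: arr=2 -> substrate=1 bound=4 product=0
t=4: arr=3 -> substrate=4 bound=4 product=0
t=5: arr=1 -> substrate=2 bound=4 product=3
t=6: arr=3 -> substrate=4 bound=4 product=4
t=7: arr=0 -> substrate=4 bound=4 product=4
t=8: arr=0 -> substrate=1 bound=4 product=7
t=9: arr=0 -> substrate=0 bound=4 product=8
t=10: arr=0 -> substrate=0 bound=4 product=8

Answer: 0 0 3 4 4 4 4 4 4 4 4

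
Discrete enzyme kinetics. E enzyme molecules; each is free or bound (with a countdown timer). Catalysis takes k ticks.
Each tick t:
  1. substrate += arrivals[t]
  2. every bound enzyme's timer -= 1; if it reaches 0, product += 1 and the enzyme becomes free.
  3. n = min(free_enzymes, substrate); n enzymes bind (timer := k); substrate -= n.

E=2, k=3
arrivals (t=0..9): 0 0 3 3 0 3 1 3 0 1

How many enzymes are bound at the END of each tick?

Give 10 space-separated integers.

Answer: 0 0 2 2 2 2 2 2 2 2

Derivation:
t=0: arr=0 -> substrate=0 bound=0 product=0
t=1: arr=0 -> substrate=0 bound=0 product=0
t=2: arr=3 -> substrate=1 bound=2 product=0
t=3: arr=3 -> substrate=4 bound=2 product=0
t=4: arr=0 -> substrate=4 bound=2 product=0
t=5: arr=3 -> substrate=5 bound=2 product=2
t=6: arr=1 -> substrate=6 bound=2 product=2
t=7: arr=3 -> substrate=9 bound=2 product=2
t=8: arr=0 -> substrate=7 bound=2 product=4
t=9: arr=1 -> substrate=8 bound=2 product=4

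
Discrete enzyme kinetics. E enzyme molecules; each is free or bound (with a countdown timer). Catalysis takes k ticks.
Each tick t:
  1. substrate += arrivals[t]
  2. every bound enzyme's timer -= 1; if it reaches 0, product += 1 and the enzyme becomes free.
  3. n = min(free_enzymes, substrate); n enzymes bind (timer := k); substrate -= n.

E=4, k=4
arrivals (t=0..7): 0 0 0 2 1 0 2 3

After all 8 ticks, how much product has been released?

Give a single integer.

Answer: 2

Derivation:
t=0: arr=0 -> substrate=0 bound=0 product=0
t=1: arr=0 -> substrate=0 bound=0 product=0
t=2: arr=0 -> substrate=0 bound=0 product=0
t=3: arr=2 -> substrate=0 bound=2 product=0
t=4: arr=1 -> substrate=0 bound=3 product=0
t=5: arr=0 -> substrate=0 bound=3 product=0
t=6: arr=2 -> substrate=1 bound=4 product=0
t=7: arr=3 -> substrate=2 bound=4 product=2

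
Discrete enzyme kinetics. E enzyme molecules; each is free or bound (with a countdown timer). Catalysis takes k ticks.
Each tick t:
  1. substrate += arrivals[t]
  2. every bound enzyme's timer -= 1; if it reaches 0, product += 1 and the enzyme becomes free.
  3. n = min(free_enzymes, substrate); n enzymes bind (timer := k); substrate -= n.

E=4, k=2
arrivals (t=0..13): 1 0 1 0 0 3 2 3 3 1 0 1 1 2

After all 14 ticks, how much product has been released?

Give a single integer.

t=0: arr=1 -> substrate=0 bound=1 product=0
t=1: arr=0 -> substrate=0 bound=1 product=0
t=2: arr=1 -> substrate=0 bound=1 product=1
t=3: arr=0 -> substrate=0 bound=1 product=1
t=4: arr=0 -> substrate=0 bound=0 product=2
t=5: arr=3 -> substrate=0 bound=3 product=2
t=6: arr=2 -> substrate=1 bound=4 product=2
t=7: arr=3 -> substrate=1 bound=4 product=5
t=8: arr=3 -> substrate=3 bound=4 product=6
t=9: arr=1 -> substrate=1 bound=4 product=9
t=10: arr=0 -> substrate=0 bound=4 product=10
t=11: arr=1 -> substrate=0 bound=2 product=13
t=12: arr=1 -> substrate=0 bound=2 product=14
t=13: arr=2 -> substrate=0 bound=3 product=15

Answer: 15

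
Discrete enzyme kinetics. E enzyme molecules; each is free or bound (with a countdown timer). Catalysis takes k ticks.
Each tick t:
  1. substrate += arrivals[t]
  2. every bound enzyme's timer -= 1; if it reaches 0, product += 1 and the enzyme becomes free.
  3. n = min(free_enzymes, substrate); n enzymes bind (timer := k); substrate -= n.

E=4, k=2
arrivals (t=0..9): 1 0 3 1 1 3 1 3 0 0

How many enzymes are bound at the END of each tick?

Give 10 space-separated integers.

Answer: 1 1 3 4 2 4 4 4 3 0

Derivation:
t=0: arr=1 -> substrate=0 bound=1 product=0
t=1: arr=0 -> substrate=0 bound=1 product=0
t=2: arr=3 -> substrate=0 bound=3 product=1
t=3: arr=1 -> substrate=0 bound=4 product=1
t=4: arr=1 -> substrate=0 bound=2 product=4
t=5: arr=3 -> substrate=0 bound=4 product=5
t=6: arr=1 -> substrate=0 bound=4 product=6
t=7: arr=3 -> substrate=0 bound=4 product=9
t=8: arr=0 -> substrate=0 bound=3 product=10
t=9: arr=0 -> substrate=0 bound=0 product=13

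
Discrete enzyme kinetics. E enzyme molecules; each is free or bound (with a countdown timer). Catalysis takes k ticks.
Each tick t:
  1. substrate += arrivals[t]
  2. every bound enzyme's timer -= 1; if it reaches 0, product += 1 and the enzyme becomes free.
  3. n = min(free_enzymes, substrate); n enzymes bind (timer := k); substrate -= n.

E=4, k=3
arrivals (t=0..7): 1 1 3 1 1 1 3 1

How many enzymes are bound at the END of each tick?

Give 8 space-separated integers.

Answer: 1 2 4 4 4 4 4 4

Derivation:
t=0: arr=1 -> substrate=0 bound=1 product=0
t=1: arr=1 -> substrate=0 bound=2 product=0
t=2: arr=3 -> substrate=1 bound=4 product=0
t=3: arr=1 -> substrate=1 bound=4 product=1
t=4: arr=1 -> substrate=1 bound=4 product=2
t=5: arr=1 -> substrate=0 bound=4 product=4
t=6: arr=3 -> substrate=2 bound=4 product=5
t=7: arr=1 -> substrate=2 bound=4 product=6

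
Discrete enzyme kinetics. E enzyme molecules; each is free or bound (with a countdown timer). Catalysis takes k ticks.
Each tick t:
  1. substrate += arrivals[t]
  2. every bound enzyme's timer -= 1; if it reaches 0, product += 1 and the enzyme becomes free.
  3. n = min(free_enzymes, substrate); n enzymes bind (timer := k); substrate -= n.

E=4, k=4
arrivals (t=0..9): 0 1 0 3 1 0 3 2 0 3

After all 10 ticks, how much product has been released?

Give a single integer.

t=0: arr=0 -> substrate=0 bound=0 product=0
t=1: arr=1 -> substrate=0 bound=1 product=0
t=2: arr=0 -> substrate=0 bound=1 product=0
t=3: arr=3 -> substrate=0 bound=4 product=0
t=4: arr=1 -> substrate=1 bound=4 product=0
t=5: arr=0 -> substrate=0 bound=4 product=1
t=6: arr=3 -> substrate=3 bound=4 product=1
t=7: arr=2 -> substrate=2 bound=4 product=4
t=8: arr=0 -> substrate=2 bound=4 product=4
t=9: arr=3 -> substrate=4 bound=4 product=5

Answer: 5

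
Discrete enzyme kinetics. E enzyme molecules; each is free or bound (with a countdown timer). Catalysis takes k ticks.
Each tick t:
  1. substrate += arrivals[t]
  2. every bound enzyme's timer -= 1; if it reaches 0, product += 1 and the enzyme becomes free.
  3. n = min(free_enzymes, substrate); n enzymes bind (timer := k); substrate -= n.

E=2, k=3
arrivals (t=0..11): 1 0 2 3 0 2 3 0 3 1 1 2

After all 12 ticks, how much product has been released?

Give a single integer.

Answer: 6

Derivation:
t=0: arr=1 -> substrate=0 bound=1 product=0
t=1: arr=0 -> substrate=0 bound=1 product=0
t=2: arr=2 -> substrate=1 bound=2 product=0
t=3: arr=3 -> substrate=3 bound=2 product=1
t=4: arr=0 -> substrate=3 bound=2 product=1
t=5: arr=2 -> substrate=4 bound=2 product=2
t=6: arr=3 -> substrate=6 bound=2 product=3
t=7: arr=0 -> substrate=6 bound=2 product=3
t=8: arr=3 -> substrate=8 bound=2 product=4
t=9: arr=1 -> substrate=8 bound=2 product=5
t=10: arr=1 -> substrate=9 bound=2 product=5
t=11: arr=2 -> substrate=10 bound=2 product=6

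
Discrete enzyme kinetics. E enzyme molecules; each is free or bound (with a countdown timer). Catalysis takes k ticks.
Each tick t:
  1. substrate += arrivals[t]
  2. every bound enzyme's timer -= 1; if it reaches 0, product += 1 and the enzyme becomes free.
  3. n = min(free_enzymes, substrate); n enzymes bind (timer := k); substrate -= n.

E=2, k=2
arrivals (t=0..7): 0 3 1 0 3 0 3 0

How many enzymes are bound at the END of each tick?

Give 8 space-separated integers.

Answer: 0 2 2 2 2 2 2 2

Derivation:
t=0: arr=0 -> substrate=0 bound=0 product=0
t=1: arr=3 -> substrate=1 bound=2 product=0
t=2: arr=1 -> substrate=2 bound=2 product=0
t=3: arr=0 -> substrate=0 bound=2 product=2
t=4: arr=3 -> substrate=3 bound=2 product=2
t=5: arr=0 -> substrate=1 bound=2 product=4
t=6: arr=3 -> substrate=4 bound=2 product=4
t=7: arr=0 -> substrate=2 bound=2 product=6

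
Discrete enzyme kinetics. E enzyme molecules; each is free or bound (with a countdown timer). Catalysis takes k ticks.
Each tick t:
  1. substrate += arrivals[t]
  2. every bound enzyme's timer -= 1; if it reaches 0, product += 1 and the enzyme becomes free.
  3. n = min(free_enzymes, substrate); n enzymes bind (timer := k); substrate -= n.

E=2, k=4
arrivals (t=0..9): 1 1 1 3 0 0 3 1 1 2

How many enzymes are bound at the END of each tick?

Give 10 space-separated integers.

t=0: arr=1 -> substrate=0 bound=1 product=0
t=1: arr=1 -> substrate=0 bound=2 product=0
t=2: arr=1 -> substrate=1 bound=2 product=0
t=3: arr=3 -> substrate=4 bound=2 product=0
t=4: arr=0 -> substrate=3 bound=2 product=1
t=5: arr=0 -> substrate=2 bound=2 product=2
t=6: arr=3 -> substrate=5 bound=2 product=2
t=7: arr=1 -> substrate=6 bound=2 product=2
t=8: arr=1 -> substrate=6 bound=2 product=3
t=9: arr=2 -> substrate=7 bound=2 product=4

Answer: 1 2 2 2 2 2 2 2 2 2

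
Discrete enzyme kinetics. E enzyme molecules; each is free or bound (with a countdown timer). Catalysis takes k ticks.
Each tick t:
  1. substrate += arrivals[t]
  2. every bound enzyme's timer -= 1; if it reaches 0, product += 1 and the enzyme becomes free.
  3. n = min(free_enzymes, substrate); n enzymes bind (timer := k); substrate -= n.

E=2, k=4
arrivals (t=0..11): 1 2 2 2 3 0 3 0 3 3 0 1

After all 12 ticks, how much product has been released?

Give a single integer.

Answer: 4

Derivation:
t=0: arr=1 -> substrate=0 bound=1 product=0
t=1: arr=2 -> substrate=1 bound=2 product=0
t=2: arr=2 -> substrate=3 bound=2 product=0
t=3: arr=2 -> substrate=5 bound=2 product=0
t=4: arr=3 -> substrate=7 bound=2 product=1
t=5: arr=0 -> substrate=6 bound=2 product=2
t=6: arr=3 -> substrate=9 bound=2 product=2
t=7: arr=0 -> substrate=9 bound=2 product=2
t=8: arr=3 -> substrate=11 bound=2 product=3
t=9: arr=3 -> substrate=13 bound=2 product=4
t=10: arr=0 -> substrate=13 bound=2 product=4
t=11: arr=1 -> substrate=14 bound=2 product=4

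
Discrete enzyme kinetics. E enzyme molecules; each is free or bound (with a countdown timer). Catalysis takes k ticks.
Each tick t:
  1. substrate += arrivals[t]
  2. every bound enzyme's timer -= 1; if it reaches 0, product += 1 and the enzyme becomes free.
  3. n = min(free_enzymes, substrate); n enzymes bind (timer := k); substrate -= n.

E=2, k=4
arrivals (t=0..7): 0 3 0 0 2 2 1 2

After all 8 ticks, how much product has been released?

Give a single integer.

t=0: arr=0 -> substrate=0 bound=0 product=0
t=1: arr=3 -> substrate=1 bound=2 product=0
t=2: arr=0 -> substrate=1 bound=2 product=0
t=3: arr=0 -> substrate=1 bound=2 product=0
t=4: arr=2 -> substrate=3 bound=2 product=0
t=5: arr=2 -> substrate=3 bound=2 product=2
t=6: arr=1 -> substrate=4 bound=2 product=2
t=7: arr=2 -> substrate=6 bound=2 product=2

Answer: 2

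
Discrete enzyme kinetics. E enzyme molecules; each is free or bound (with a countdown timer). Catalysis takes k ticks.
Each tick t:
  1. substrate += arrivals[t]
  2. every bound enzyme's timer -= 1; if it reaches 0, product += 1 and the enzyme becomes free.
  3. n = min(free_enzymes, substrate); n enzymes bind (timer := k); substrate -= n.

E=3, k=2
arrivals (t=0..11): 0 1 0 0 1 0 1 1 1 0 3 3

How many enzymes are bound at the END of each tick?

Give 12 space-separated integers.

t=0: arr=0 -> substrate=0 bound=0 product=0
t=1: arr=1 -> substrate=0 bound=1 product=0
t=2: arr=0 -> substrate=0 bound=1 product=0
t=3: arr=0 -> substrate=0 bound=0 product=1
t=4: arr=1 -> substrate=0 bound=1 product=1
t=5: arr=0 -> substrate=0 bound=1 product=1
t=6: arr=1 -> substrate=0 bound=1 product=2
t=7: arr=1 -> substrate=0 bound=2 product=2
t=8: arr=1 -> substrate=0 bound=2 product=3
t=9: arr=0 -> substrate=0 bound=1 product=4
t=10: arr=3 -> substrate=0 bound=3 product=5
t=11: arr=3 -> substrate=3 bound=3 product=5

Answer: 0 1 1 0 1 1 1 2 2 1 3 3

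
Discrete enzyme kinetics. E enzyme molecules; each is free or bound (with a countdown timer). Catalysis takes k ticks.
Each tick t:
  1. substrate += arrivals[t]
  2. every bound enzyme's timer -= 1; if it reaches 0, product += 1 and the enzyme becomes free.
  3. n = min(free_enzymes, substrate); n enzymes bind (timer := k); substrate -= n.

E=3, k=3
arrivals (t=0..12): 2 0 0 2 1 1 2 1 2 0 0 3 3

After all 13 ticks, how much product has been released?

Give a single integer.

Answer: 10

Derivation:
t=0: arr=2 -> substrate=0 bound=2 product=0
t=1: arr=0 -> substrate=0 bound=2 product=0
t=2: arr=0 -> substrate=0 bound=2 product=0
t=3: arr=2 -> substrate=0 bound=2 product=2
t=4: arr=1 -> substrate=0 bound=3 product=2
t=5: arr=1 -> substrate=1 bound=3 product=2
t=6: arr=2 -> substrate=1 bound=3 product=4
t=7: arr=1 -> substrate=1 bound=3 product=5
t=8: arr=2 -> substrate=3 bound=3 product=5
t=9: arr=0 -> substrate=1 bound=3 product=7
t=10: arr=0 -> substrate=0 bound=3 product=8
t=11: arr=3 -> substrate=3 bound=3 product=8
t=12: arr=3 -> substrate=4 bound=3 product=10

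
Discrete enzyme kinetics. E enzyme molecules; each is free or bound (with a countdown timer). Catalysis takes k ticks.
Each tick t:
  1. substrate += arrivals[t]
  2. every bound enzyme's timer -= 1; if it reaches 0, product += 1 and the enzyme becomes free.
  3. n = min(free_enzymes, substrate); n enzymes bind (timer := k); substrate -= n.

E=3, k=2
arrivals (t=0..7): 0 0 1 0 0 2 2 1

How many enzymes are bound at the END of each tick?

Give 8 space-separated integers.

Answer: 0 0 1 1 0 2 3 3

Derivation:
t=0: arr=0 -> substrate=0 bound=0 product=0
t=1: arr=0 -> substrate=0 bound=0 product=0
t=2: arr=1 -> substrate=0 bound=1 product=0
t=3: arr=0 -> substrate=0 bound=1 product=0
t=4: arr=0 -> substrate=0 bound=0 product=1
t=5: arr=2 -> substrate=0 bound=2 product=1
t=6: arr=2 -> substrate=1 bound=3 product=1
t=7: arr=1 -> substrate=0 bound=3 product=3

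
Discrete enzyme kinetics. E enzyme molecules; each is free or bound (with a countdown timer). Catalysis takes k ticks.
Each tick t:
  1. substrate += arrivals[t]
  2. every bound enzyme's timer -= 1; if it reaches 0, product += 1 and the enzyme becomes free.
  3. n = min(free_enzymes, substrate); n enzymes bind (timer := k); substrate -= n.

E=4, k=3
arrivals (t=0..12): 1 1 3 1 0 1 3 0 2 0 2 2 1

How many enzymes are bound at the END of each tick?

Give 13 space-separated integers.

t=0: arr=1 -> substrate=0 bound=1 product=0
t=1: arr=1 -> substrate=0 bound=2 product=0
t=2: arr=3 -> substrate=1 bound=4 product=0
t=3: arr=1 -> substrate=1 bound=4 product=1
t=4: arr=0 -> substrate=0 bound=4 product=2
t=5: arr=1 -> substrate=0 bound=3 product=4
t=6: arr=3 -> substrate=1 bound=4 product=5
t=7: arr=0 -> substrate=0 bound=4 product=6
t=8: arr=2 -> substrate=1 bound=4 product=7
t=9: arr=0 -> substrate=0 bound=3 product=9
t=10: arr=2 -> substrate=0 bound=4 product=10
t=11: arr=2 -> substrate=1 bound=4 product=11
t=12: arr=1 -> substrate=1 bound=4 product=12

Answer: 1 2 4 4 4 3 4 4 4 3 4 4 4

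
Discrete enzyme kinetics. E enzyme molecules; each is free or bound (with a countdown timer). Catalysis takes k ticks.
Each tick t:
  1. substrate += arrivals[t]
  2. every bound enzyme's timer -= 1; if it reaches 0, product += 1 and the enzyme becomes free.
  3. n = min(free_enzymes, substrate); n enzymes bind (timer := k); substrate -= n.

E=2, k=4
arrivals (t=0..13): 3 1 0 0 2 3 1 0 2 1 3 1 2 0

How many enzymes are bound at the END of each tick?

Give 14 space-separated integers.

t=0: arr=3 -> substrate=1 bound=2 product=0
t=1: arr=1 -> substrate=2 bound=2 product=0
t=2: arr=0 -> substrate=2 bound=2 product=0
t=3: arr=0 -> substrate=2 bound=2 product=0
t=4: arr=2 -> substrate=2 bound=2 product=2
t=5: arr=3 -> substrate=5 bound=2 product=2
t=6: arr=1 -> substrate=6 bound=2 product=2
t=7: arr=0 -> substrate=6 bound=2 product=2
t=8: arr=2 -> substrate=6 bound=2 product=4
t=9: arr=1 -> substrate=7 bound=2 product=4
t=10: arr=3 -> substrate=10 bound=2 product=4
t=11: arr=1 -> substrate=11 bound=2 product=4
t=12: arr=2 -> substrate=11 bound=2 product=6
t=13: arr=0 -> substrate=11 bound=2 product=6

Answer: 2 2 2 2 2 2 2 2 2 2 2 2 2 2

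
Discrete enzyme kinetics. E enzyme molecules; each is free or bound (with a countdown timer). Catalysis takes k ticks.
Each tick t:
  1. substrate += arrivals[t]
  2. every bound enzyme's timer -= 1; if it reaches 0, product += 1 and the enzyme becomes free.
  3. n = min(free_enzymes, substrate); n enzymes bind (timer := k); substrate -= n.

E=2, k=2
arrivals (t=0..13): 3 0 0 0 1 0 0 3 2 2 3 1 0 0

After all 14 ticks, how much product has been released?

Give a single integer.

Answer: 10

Derivation:
t=0: arr=3 -> substrate=1 bound=2 product=0
t=1: arr=0 -> substrate=1 bound=2 product=0
t=2: arr=0 -> substrate=0 bound=1 product=2
t=3: arr=0 -> substrate=0 bound=1 product=2
t=4: arr=1 -> substrate=0 bound=1 product=3
t=5: arr=0 -> substrate=0 bound=1 product=3
t=6: arr=0 -> substrate=0 bound=0 product=4
t=7: arr=3 -> substrate=1 bound=2 product=4
t=8: arr=2 -> substrate=3 bound=2 product=4
t=9: arr=2 -> substrate=3 bound=2 product=6
t=10: arr=3 -> substrate=6 bound=2 product=6
t=11: arr=1 -> substrate=5 bound=2 product=8
t=12: arr=0 -> substrate=5 bound=2 product=8
t=13: arr=0 -> substrate=3 bound=2 product=10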